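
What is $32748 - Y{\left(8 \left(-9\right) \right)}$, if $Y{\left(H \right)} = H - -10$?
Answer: $32810$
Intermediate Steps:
$Y{\left(H \right)} = 10 + H$ ($Y{\left(H \right)} = H + 10 = 10 + H$)
$32748 - Y{\left(8 \left(-9\right) \right)} = 32748 - \left(10 + 8 \left(-9\right)\right) = 32748 - \left(10 - 72\right) = 32748 - -62 = 32748 + 62 = 32810$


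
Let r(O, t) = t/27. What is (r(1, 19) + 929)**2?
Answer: 630110404/729 ≈ 8.6435e+5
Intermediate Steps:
r(O, t) = t/27 (r(O, t) = t*(1/27) = t/27)
(r(1, 19) + 929)**2 = ((1/27)*19 + 929)**2 = (19/27 + 929)**2 = (25102/27)**2 = 630110404/729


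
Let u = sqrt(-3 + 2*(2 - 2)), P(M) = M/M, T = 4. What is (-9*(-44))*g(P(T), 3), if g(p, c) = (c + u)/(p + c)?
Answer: 297 + 99*I*sqrt(3) ≈ 297.0 + 171.47*I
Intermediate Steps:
P(M) = 1
u = I*sqrt(3) (u = sqrt(-3 + 2*0) = sqrt(-3 + 0) = sqrt(-3) = I*sqrt(3) ≈ 1.732*I)
g(p, c) = (c + I*sqrt(3))/(c + p) (g(p, c) = (c + I*sqrt(3))/(p + c) = (c + I*sqrt(3))/(c + p))
(-9*(-44))*g(P(T), 3) = (-9*(-44))*((3 + I*sqrt(3))/(3 + 1)) = 396*((3 + I*sqrt(3))/4) = 396*(3/4 + I*sqrt(3)/4) = 297 + 99*I*sqrt(3)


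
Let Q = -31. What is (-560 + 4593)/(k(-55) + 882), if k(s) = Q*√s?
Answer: 3557106/830779 + 125023*I*√55/830779 ≈ 4.2817 + 1.1161*I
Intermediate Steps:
k(s) = -31*√s
(-560 + 4593)/(k(-55) + 882) = (-560 + 4593)/(-31*I*√55 + 882) = 4033/(-31*I*√55 + 882) = 4033/(882 - 31*I*√55)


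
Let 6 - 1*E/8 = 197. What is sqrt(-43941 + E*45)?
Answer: I*sqrt(112701) ≈ 335.71*I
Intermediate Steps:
E = -1528 (E = 48 - 8*197 = 48 - 1576 = -1528)
sqrt(-43941 + E*45) = sqrt(-43941 - 1528*45) = sqrt(-43941 - 68760) = sqrt(-112701) = I*sqrt(112701)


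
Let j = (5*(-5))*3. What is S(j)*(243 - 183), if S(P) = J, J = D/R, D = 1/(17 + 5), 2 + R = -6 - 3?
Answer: -30/121 ≈ -0.24793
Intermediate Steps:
R = -11 (R = -2 + (-6 - 3) = -2 - 9 = -11)
D = 1/22 ≈ 0.045455
j = -75 (j = -25*3 = -75)
J = -1/242 (J = (1/22)/(-11) = (1/22)*(-1/11) = -1/242 ≈ -0.0041322)
S(P) = -1/242
S(j)*(243 - 183) = -(243 - 183)/242 = -1/242*60 = -30/121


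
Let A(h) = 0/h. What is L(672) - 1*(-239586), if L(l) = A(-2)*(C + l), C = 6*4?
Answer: 239586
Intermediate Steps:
A(h) = 0
C = 24
L(l) = 0 (L(l) = 0*(24 + l) = 0)
L(672) - 1*(-239586) = 0 - 1*(-239586) = 0 + 239586 = 239586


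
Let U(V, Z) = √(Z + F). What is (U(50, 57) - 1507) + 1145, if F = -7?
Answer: -362 + 5*√2 ≈ -354.93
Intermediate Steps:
U(V, Z) = √(-7 + Z) (U(V, Z) = √(Z - 7) = √(-7 + Z))
(U(50, 57) - 1507) + 1145 = (√(-7 + 57) - 1507) + 1145 = (√50 - 1507) + 1145 = (5*√2 - 1507) + 1145 = (-1507 + 5*√2) + 1145 = -362 + 5*√2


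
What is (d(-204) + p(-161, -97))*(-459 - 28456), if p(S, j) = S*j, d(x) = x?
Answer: -445666895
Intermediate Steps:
(d(-204) + p(-161, -97))*(-459 - 28456) = (-204 - 161*(-97))*(-459 - 28456) = (-204 + 15617)*(-28915) = 15413*(-28915) = -445666895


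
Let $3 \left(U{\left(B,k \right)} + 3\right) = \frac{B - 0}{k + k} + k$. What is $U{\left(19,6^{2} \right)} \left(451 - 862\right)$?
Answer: $- \frac{268931}{72} \approx -3735.2$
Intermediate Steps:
$U{\left(B,k \right)} = -3 + \frac{k}{3} + \frac{B}{6 k}$ ($U{\left(B,k \right)} = -3 + \frac{\frac{B - 0}{k + k} + k}{3} = -3 + \frac{\frac{B + 0}{2 k} + k}{3} = -3 + \frac{B \frac{1}{2 k} + k}{3} = -3 + \frac{\frac{B}{2 k} + k}{3} = -3 + \frac{k + \frac{B}{2 k}}{3} = -3 + \left(\frac{k}{3} + \frac{B}{6 k}\right) = -3 + \frac{k}{3} + \frac{B}{6 k}$)
$U{\left(19,6^{2} \right)} \left(451 - 862\right) = \left(-3 + \frac{6^{2}}{3} + \frac{1}{6} \cdot 19 \frac{1}{6^{2}}\right) \left(451 - 862\right) = \left(-3 + \frac{1}{3} \cdot 36 + \frac{1}{6} \cdot 19 \cdot \frac{1}{36}\right) \left(-411\right) = \left(-3 + 12 + \frac{1}{6} \cdot 19 \cdot \frac{1}{36}\right) \left(-411\right) = \left(-3 + 12 + \frac{19}{216}\right) \left(-411\right) = \frac{1963}{216} \left(-411\right) = - \frac{268931}{72}$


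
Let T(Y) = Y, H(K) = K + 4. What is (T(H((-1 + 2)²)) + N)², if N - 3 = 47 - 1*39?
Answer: 256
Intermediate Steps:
H(K) = 4 + K
N = 11 (N = 3 + (47 - 1*39) = 3 + (47 - 39) = 3 + 8 = 11)
(T(H((-1 + 2)²)) + N)² = ((4 + (-1 + 2)²) + 11)² = ((4 + 1²) + 11)² = ((4 + 1) + 11)² = (5 + 11)² = 16² = 256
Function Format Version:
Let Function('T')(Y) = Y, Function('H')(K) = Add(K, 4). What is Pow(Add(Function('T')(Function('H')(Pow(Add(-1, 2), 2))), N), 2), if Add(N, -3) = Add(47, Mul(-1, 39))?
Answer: 256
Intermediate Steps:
Function('H')(K) = Add(4, K)
N = 11 (N = Add(3, Add(47, Mul(-1, 39))) = Add(3, Add(47, -39)) = Add(3, 8) = 11)
Pow(Add(Function('T')(Function('H')(Pow(Add(-1, 2), 2))), N), 2) = Pow(Add(Add(4, Pow(Add(-1, 2), 2)), 11), 2) = Pow(Add(Add(4, Pow(1, 2)), 11), 2) = Pow(Add(Add(4, 1), 11), 2) = Pow(Add(5, 11), 2) = Pow(16, 2) = 256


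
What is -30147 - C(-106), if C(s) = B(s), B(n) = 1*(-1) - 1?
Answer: -30145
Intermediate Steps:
B(n) = -2 (B(n) = -1 - 1 = -2)
C(s) = -2
-30147 - C(-106) = -30147 - 1*(-2) = -30147 + 2 = -30145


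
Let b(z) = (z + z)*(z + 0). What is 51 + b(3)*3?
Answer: 105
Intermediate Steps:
b(z) = 2*z**2 (b(z) = (2*z)*z = 2*z**2)
51 + b(3)*3 = 51 + (2*3**2)*3 = 51 + (2*9)*3 = 51 + 18*3 = 51 + 54 = 105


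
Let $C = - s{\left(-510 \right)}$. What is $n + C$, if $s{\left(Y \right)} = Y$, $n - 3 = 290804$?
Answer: $291317$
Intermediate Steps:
$n = 290807$ ($n = 3 + 290804 = 290807$)
$C = 510$ ($C = \left(-1\right) \left(-510\right) = 510$)
$n + C = 290807 + 510 = 291317$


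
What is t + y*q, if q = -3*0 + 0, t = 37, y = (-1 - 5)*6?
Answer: 37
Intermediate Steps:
y = -36 (y = -6*6 = -36)
q = 0 (q = 0 + 0 = 0)
t + y*q = 37 - 36*0 = 37 + 0 = 37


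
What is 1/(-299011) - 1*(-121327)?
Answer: 36278107596/299011 ≈ 1.2133e+5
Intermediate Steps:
1/(-299011) - 1*(-121327) = -1/299011 + 121327 = 36278107596/299011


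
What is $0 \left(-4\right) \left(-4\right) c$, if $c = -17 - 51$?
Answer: $0$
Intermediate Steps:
$c = -68$
$0 \left(-4\right) \left(-4\right) c = 0 \left(-4\right) \left(-4\right) \left(-68\right) = 0 \left(-4\right) \left(-68\right) = 0 \left(-68\right) = 0$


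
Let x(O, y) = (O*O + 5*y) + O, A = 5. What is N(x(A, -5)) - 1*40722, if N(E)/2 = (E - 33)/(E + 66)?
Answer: -2891318/71 ≈ -40723.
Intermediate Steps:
x(O, y) = O + O² + 5*y (x(O, y) = (O² + 5*y) + O = O + O² + 5*y)
N(E) = 2*(-33 + E)/(66 + E) (N(E) = 2*((E - 33)/(E + 66)) = 2*((-33 + E)/(66 + E)) = 2*(-33 + E)/(66 + E))
N(x(A, -5)) - 1*40722 = 2*(-33 + (5 + 5² + 5*(-5)))/(66 + (5 + 5² + 5*(-5))) - 1*40722 = 2*(-33 + (5 + 25 - 25))/(66 + (5 + 25 - 25)) - 40722 = 2*(-33 + 5)/(66 + 5) - 40722 = 2*(-28)/71 - 40722 = 2*(1/71)*(-28) - 40722 = -56/71 - 40722 = -2891318/71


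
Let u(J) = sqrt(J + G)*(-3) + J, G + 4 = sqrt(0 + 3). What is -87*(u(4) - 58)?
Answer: 4698 + 261*3**(1/4) ≈ 5041.5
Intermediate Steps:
G = -4 + sqrt(3) (G = -4 + sqrt(0 + 3) = -4 + sqrt(3) ≈ -2.2679)
u(J) = J - 3*sqrt(-4 + J + sqrt(3)) (u(J) = sqrt(J + (-4 + sqrt(3)))*(-3) + J = sqrt(-4 + J + sqrt(3))*(-3) + J = -3*sqrt(-4 + J + sqrt(3)) + J = J - 3*sqrt(-4 + J + sqrt(3)))
-87*(u(4) - 58) = -87*((4 - 3*sqrt(-4 + 4 + sqrt(3))) - 58) = -87*((4 - 3*3**(1/4)) - 58) = -87*(-54 - 3*3**(1/4)) = 4698 + 261*3**(1/4)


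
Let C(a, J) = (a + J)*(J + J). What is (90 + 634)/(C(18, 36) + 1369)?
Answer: 724/5257 ≈ 0.13772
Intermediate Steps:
C(a, J) = 2*J*(J + a) (C(a, J) = (J + a)*(2*J) = 2*J*(J + a))
(90 + 634)/(C(18, 36) + 1369) = (90 + 634)/(2*36*(36 + 18) + 1369) = 724/(2*36*54 + 1369) = 724/(3888 + 1369) = 724/5257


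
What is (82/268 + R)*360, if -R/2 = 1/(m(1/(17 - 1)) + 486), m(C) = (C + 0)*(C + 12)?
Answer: 907264980/8348803 ≈ 108.67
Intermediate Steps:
m(C) = C*(12 + C)
R = -512/124609 (R = -2/((12 + 1/(17 - 1))/(17 - 1) + 486) = -2/((12 + 1/16)/16 + 486) = -2/((1/16)*(193/16) + 486) = -2/(193/256 + 486) = -2/124609/256 = -2*256/124609 = -512/124609 ≈ -0.0041089)
(82/268 + R)*360 = (82/268 - 512/124609)*360 = (82*(1/268) - 512/124609)*360 = (41/134 - 512/124609)*360 = (5040361/16697606)*360 = 907264980/8348803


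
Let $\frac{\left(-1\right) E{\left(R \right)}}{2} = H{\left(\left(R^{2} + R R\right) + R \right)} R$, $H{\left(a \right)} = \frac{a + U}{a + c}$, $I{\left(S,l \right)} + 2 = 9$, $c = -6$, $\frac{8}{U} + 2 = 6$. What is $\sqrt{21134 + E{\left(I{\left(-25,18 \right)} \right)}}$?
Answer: $\frac{4 \sqrt{1437403}}{33} \approx 145.32$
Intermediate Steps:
$U = 2$ ($U = \frac{8}{-2 + 6} = \frac{8}{4} = 8 \cdot \frac{1}{4} = 2$)
$I{\left(S,l \right)} = 7$ ($I{\left(S,l \right)} = -2 + 9 = 7$)
$H{\left(a \right)} = \frac{2 + a}{-6 + a}$ ($H{\left(a \right)} = \frac{a + 2}{a - 6} = \frac{2 + a}{-6 + a}$)
$E{\left(R \right)} = - \frac{2 R \left(2 + R + 2 R^{2}\right)}{-6 + R + 2 R^{2}}$ ($E{\left(R \right)} = - 2 \frac{2 + \left(\left(R^{2} + R R\right) + R\right)}{-6 + \left(\left(R^{2} + R R\right) + R\right)} R = - 2 \frac{2 + \left(\left(R^{2} + R^{2}\right) + R\right)}{-6 + \left(\left(R^{2} + R^{2}\right) + R\right)} R = - 2 \frac{2 + \left(2 R^{2} + R\right)}{-6 + \left(2 R^{2} + R\right)} R = - 2 \frac{2 + \left(R + 2 R^{2}\right)}{-6 + \left(R + 2 R^{2}\right)} R = - 2 \frac{2 + R + 2 R^{2}}{-6 + R + 2 R^{2}} R = - 2 \frac{R \left(2 + R + 2 R^{2}\right)}{-6 + R + 2 R^{2}} = - \frac{2 R \left(2 + R + 2 R^{2}\right)}{-6 + R + 2 R^{2}}$)
$\sqrt{21134 + E{\left(I{\left(-25,18 \right)} \right)}} = \sqrt{21134 - \frac{14 \left(2 + 7 \left(1 + 2 \cdot 7\right)\right)}{-6 + 7 \left(1 + 2 \cdot 7\right)}} = \sqrt{21134 - \frac{14 \left(2 + 7 \left(1 + 14\right)\right)}{-6 + 7 \left(1 + 14\right)}} = \sqrt{21134 - \frac{14 \left(2 + 7 \cdot 15\right)}{-6 + 7 \cdot 15}} = \sqrt{21134 - \frac{14 \left(2 + 105\right)}{-6 + 105}} = \sqrt{21134 - 14 \cdot \frac{1}{99} \cdot 107} = \sqrt{21134 - \frac{1498}{99}} = \sqrt{\frac{2090768}{99}} = \frac{4 \sqrt{1437403}}{33}$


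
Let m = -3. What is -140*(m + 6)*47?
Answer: -19740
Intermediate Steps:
-140*(m + 6)*47 = -140*(-3 + 6)*47 = -140*3*47 = -28*15*47 = -420*47 = -19740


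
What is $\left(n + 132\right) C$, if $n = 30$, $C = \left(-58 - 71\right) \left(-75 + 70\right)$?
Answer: $104490$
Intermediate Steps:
$C = 645$ ($C = \left(-129\right) \left(-5\right) = 645$)
$\left(n + 132\right) C = \left(30 + 132\right) 645 = 162 \cdot 645 = 104490$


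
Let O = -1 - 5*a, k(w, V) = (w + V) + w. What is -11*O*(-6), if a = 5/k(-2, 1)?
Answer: 484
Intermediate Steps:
k(w, V) = V + 2*w (k(w, V) = (V + w) + w = V + 2*w)
a = -5/3 (a = 5/(1 + 2*(-2)) = 5/(1 - 4) = 5/(-3) = 5*(-⅓) = -5/3 ≈ -1.6667)
O = 22/3 (O = -1 - 5*(-5/3) = -1 + 25/3 = 22/3 ≈ 7.3333)
-11*O*(-6) = -11*22/3*(-6) = -242/3*(-6) = 484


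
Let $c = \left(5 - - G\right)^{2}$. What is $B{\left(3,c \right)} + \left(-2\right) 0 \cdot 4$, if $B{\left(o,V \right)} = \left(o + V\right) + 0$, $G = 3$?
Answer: $67$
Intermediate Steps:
$c = 64$ ($c = \left(5 - \left(-1\right) 3\right)^{2} = \left(5 - -3\right)^{2} = \left(5 + 3\right)^{2} = 8^{2} = 64$)
$B{\left(o,V \right)} = V + o$ ($B{\left(o,V \right)} = \left(V + o\right) + 0 = V + o$)
$B{\left(3,c \right)} + \left(-2\right) 0 \cdot 4 = \left(64 + 3\right) + \left(-2\right) 0 \cdot 4 = 67 + 0 \cdot 4 = 67 + 0 = 67$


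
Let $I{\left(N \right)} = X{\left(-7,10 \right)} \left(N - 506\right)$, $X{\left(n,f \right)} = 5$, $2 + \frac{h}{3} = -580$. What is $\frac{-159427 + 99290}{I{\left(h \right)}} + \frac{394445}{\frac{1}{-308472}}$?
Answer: $- \frac{1370063180270263}{11260} \approx -1.2168 \cdot 10^{11}$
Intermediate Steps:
$h = -1746$ ($h = -6 + 3 \left(-580\right) = -6 - 1740 = -1746$)
$I{\left(N \right)} = -2530 + 5 N$ ($I{\left(N \right)} = 5 \left(N - 506\right) = 5 \left(-506 + N\right) = -2530 + 5 N$)
$\frac{-159427 + 99290}{I{\left(h \right)}} + \frac{394445}{\frac{1}{-308472}} = \frac{-159427 + 99290}{-2530 + 5 \left(-1746\right)} + \frac{394445}{\frac{1}{-308472}} = - \frac{60137}{-2530 - 8730} + \frac{394445}{- \frac{1}{308472}} = - \frac{60137}{-11260} + 394445 \left(-308472\right) = \left(-60137\right) \left(- \frac{1}{11260}\right) - 121675238040 = \frac{60137}{11260} - 121675238040 = - \frac{1370063180270263}{11260}$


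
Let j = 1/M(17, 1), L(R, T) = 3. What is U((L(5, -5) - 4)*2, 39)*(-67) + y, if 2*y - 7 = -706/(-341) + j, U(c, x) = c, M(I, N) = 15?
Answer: 708778/5115 ≈ 138.57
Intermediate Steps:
j = 1/15 ≈ 0.066667
y = 23368/5115 (y = 7/2 + (-706/(-341) + 1/15)/2 = 7/2 + (-706*(-1/341) + 1/15)/2 = 7/2 + (706/341 + 1/15)/2 = 7/2 + (1/2)*(10931/5115) = 7/2 + 10931/10230 = 23368/5115 ≈ 4.5685)
U((L(5, -5) - 4)*2, 39)*(-67) + y = ((3 - 4)*2)*(-67) + 23368/5115 = -1*2*(-67) + 23368/5115 = -2*(-67) + 23368/5115 = 134 + 23368/5115 = 708778/5115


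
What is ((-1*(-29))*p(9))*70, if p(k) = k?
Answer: 18270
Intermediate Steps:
((-1*(-29))*p(9))*70 = (-1*(-29)*9)*70 = (29*9)*70 = 261*70 = 18270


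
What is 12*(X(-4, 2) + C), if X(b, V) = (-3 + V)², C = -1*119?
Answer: -1416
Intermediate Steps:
C = -119
12*(X(-4, 2) + C) = 12*((-3 + 2)² - 119) = 12*((-1)² - 119) = 12*(1 - 119) = 12*(-118) = -1416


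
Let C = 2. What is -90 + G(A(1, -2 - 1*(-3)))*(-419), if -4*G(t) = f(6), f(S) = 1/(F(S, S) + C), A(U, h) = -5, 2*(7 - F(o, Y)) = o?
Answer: -1741/24 ≈ -72.542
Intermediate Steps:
F(o, Y) = 7 - o/2
f(S) = 1/(9 - S/2) (f(S) = 1/((7 - S/2) + 2) = 1/(9 - S/2))
G(t) = -1/24 (G(t) = -(-1)/(2*(-18 + 6)) = -(-1)/(2*(-12)) = -(-1)*(-1)/(2*12) = -¼*⅙ = -1/24)
-90 + G(A(1, -2 - 1*(-3)))*(-419) = -90 - 1/24*(-419) = -90 + 419/24 = -1741/24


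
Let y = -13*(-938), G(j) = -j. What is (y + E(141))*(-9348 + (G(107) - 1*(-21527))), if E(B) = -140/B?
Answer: 6918117136/47 ≈ 1.4719e+8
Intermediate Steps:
y = 12194
(y + E(141))*(-9348 + (G(107) - 1*(-21527))) = (12194 - 140/141)*(-9348 + (-1*107 - 1*(-21527))) = (12194 - 140*1/141)*(-9348 + (-107 + 21527)) = (12194 - 140/141)*(-9348 + 21420) = (1719214/141)*12072 = 6918117136/47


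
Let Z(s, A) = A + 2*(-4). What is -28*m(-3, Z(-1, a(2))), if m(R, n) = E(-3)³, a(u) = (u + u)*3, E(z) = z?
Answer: 756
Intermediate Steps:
a(u) = 6*u (a(u) = (2*u)*3 = 6*u)
Z(s, A) = -8 + A (Z(s, A) = A - 8 = -8 + A)
m(R, n) = -27 (m(R, n) = (-3)³ = -27)
-28*m(-3, Z(-1, a(2))) = -28*(-27) = 756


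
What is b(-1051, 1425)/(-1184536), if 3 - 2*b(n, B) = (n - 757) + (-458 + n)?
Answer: -415/296134 ≈ -0.0014014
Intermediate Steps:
b(n, B) = 609 - n (b(n, B) = 3/2 - ((n - 757) + (-458 + n))/2 = 3/2 - ((-757 + n) + (-458 + n))/2 = 3/2 - (-1215 + 2*n)/2 = 3/2 + (1215/2 - n) = 609 - n)
b(-1051, 1425)/(-1184536) = (609 - 1*(-1051))/(-1184536) = (609 + 1051)*(-1/1184536) = 1660*(-1/1184536) = -415/296134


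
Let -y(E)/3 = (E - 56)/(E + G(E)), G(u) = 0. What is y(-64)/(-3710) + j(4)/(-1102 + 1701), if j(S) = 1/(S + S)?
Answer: 6133/3555664 ≈ 0.0017249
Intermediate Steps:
j(S) = 1/(2*S)
y(E) = -3*(-56 + E)/E (y(E) = -3*(E - 56)/(E + 0) = -3*(-56 + E)/E)
y(-64)/(-3710) + j(4)/(-1102 + 1701) = (-3 + 168/(-64))/(-3710) + ((½)/4)/(-1102 + 1701) = (-3 + 168*(-1/64))*(-1/3710) + ((½)*(¼))/599 = (-3 - 21/8)*(-1/3710) + (⅛)*(1/599) = -45/8*(-1/3710) + 1/4792 = 9/5936 + 1/4792 = 6133/3555664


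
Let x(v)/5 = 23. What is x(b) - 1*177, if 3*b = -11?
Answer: -62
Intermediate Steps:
b = -11/3 (b = (1/3)*(-11) = -11/3 ≈ -3.6667)
x(v) = 115 (x(v) = 5*23 = 115)
x(b) - 1*177 = 115 - 1*177 = 115 - 177 = -62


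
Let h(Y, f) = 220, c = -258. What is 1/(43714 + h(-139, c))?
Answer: 1/43934 ≈ 2.2761e-5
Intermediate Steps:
1/(43714 + h(-139, c)) = 1/(43714 + 220) = 1/43934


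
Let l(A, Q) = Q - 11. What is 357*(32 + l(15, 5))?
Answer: 9282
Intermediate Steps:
l(A, Q) = -11 + Q
357*(32 + l(15, 5)) = 357*(32 + (-11 + 5)) = 357*(32 - 6) = 357*26 = 9282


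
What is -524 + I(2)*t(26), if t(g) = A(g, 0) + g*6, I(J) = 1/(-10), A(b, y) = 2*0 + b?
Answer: -2711/5 ≈ -542.20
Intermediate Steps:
A(b, y) = b (A(b, y) = 0 + b = b)
I(J) = -⅒
t(g) = 7*g (t(g) = g + g*6 = g + 6*g = 7*g)
-524 + I(2)*t(26) = -524 - 7*26/10 = -524 - ⅒*182 = -524 - 91/5 = -2711/5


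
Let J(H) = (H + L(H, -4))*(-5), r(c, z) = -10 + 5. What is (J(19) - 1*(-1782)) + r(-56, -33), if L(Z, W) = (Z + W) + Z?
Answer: 1512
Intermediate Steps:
L(Z, W) = W + 2*Z (L(Z, W) = (W + Z) + Z = W + 2*Z)
r(c, z) = -5
J(H) = 20 - 15*H (J(H) = (H + (-4 + 2*H))*(-5) = (-4 + 3*H)*(-5) = 20 - 15*H)
(J(19) - 1*(-1782)) + r(-56, -33) = ((20 - 15*19) - 1*(-1782)) - 5 = ((20 - 285) + 1782) - 5 = (-265 + 1782) - 5 = 1517 - 5 = 1512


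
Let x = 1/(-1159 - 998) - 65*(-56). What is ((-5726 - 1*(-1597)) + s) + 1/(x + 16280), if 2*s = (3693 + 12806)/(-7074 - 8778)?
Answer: -5625396515115757/1362239686056 ≈ -4129.5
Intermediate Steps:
x = 7851479/2157 (x = 1/(-2157) - 1*(-3640) = -1/2157 + 3640 = 7851479/2157 ≈ 3640.0)
s = -16499/31704 (s = ((3693 + 12806)/(-7074 - 8778))/2 = (16499/(-15852))/2 = (16499*(-1/15852))/2 = (1/2)*(-16499/15852) = -16499/31704 ≈ -0.52041)
((-5726 - 1*(-1597)) + s) + 1/(x + 16280) = ((-5726 - 1*(-1597)) - 16499/31704) + 1/(7851479/2157 + 16280) = ((-5726 + 1597) - 16499/31704) + 1/(42967439/2157) = (-4129 - 16499/31704) + 2157/42967439 = -130922315/31704 + 2157/42967439 = -5625396515115757/1362239686056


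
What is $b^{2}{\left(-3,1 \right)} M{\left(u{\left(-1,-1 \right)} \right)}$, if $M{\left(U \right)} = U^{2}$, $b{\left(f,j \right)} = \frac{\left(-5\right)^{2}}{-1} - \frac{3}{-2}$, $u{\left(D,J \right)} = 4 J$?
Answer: $8836$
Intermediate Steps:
$b{\left(f,j \right)} = - \frac{47}{2}$ ($b{\left(f,j \right)} = 25 \left(-1\right) - - \frac{3}{2} = -25 + \frac{3}{2} = - \frac{47}{2}$)
$b^{2}{\left(-3,1 \right)} M{\left(u{\left(-1,-1 \right)} \right)} = \left(- \frac{47}{2}\right)^{2} \left(4 \left(-1\right)\right)^{2} = \frac{2209 \left(-4\right)^{2}}{4} = \frac{2209}{4} \cdot 16 = 8836$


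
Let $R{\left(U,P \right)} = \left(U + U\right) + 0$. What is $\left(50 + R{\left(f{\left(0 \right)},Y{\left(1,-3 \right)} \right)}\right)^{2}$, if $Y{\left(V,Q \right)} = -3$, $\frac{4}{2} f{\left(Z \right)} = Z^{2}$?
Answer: $2500$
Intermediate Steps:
$f{\left(Z \right)} = \frac{Z^{2}}{2}$
$R{\left(U,P \right)} = 2 U$ ($R{\left(U,P \right)} = 2 U + 0 = 2 U$)
$\left(50 + R{\left(f{\left(0 \right)},Y{\left(1,-3 \right)} \right)}\right)^{2} = \left(50 + 2 \frac{0^{2}}{2}\right)^{2} = \left(50 + 2 \cdot \frac{1}{2} \cdot 0\right)^{2} = \left(50 + 2 \cdot 0\right)^{2} = \left(50 + 0\right)^{2} = 50^{2} = 2500$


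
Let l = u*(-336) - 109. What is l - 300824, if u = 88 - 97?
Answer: -297909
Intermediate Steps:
u = -9
l = 2915 (l = -9*(-336) - 109 = 3024 - 109 = 2915)
l - 300824 = 2915 - 300824 = -297909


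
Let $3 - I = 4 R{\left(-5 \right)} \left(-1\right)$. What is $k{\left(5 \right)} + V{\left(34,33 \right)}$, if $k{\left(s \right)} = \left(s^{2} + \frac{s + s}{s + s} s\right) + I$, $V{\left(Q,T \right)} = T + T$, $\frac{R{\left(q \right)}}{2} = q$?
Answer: $59$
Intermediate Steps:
$R{\left(q \right)} = 2 q$
$V{\left(Q,T \right)} = 2 T$
$I = -37$ ($I = 3 - 4 \cdot 2 \left(-5\right) \left(-1\right) = 3 - 4 \left(-10\right) \left(-1\right) = 3 - \left(-40\right) \left(-1\right) = 3 - 40 = -37$)
$k{\left(s \right)} = -37 + s + s^{2}$ ($k{\left(s \right)} = \left(s^{2} + \frac{s + s}{s + s} s\right) - 37 = \left(s^{2} + \frac{2 s}{2 s} s\right) - 37 = \left(s^{2} + 2 s \frac{1}{2 s} s\right) - 37 = \left(s^{2} + 1 s\right) - 37 = \left(s^{2} + s\right) - 37 = \left(s + s^{2}\right) - 37 = -37 + s + s^{2}$)
$k{\left(5 \right)} + V{\left(34,33 \right)} = \left(-37 + 5 + 5^{2}\right) + 2 \cdot 33 = \left(-37 + 5 + 25\right) + 66 = -7 + 66 = 59$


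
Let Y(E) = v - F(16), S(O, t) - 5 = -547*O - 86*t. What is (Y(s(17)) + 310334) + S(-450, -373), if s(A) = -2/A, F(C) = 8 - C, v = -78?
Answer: 588497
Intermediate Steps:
S(O, t) = 5 - 547*O - 86*t (S(O, t) = 5 + (-547*O - 86*t) = 5 - 547*O - 86*t)
Y(E) = -70 (Y(E) = -78 - (8 - 1*16) = -78 - (8 - 16) = -78 - 1*(-8) = -78 + 8 = -70)
(Y(s(17)) + 310334) + S(-450, -373) = (-70 + 310334) + (5 - 547*(-450) - 86*(-373)) = 310264 + (5 + 246150 + 32078) = 310264 + 278233 = 588497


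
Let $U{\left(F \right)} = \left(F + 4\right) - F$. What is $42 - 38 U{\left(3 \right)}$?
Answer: $-110$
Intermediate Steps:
$U{\left(F \right)} = 4$ ($U{\left(F \right)} = \left(4 + F\right) - F = 4$)
$42 - 38 U{\left(3 \right)} = 42 - 152 = -110$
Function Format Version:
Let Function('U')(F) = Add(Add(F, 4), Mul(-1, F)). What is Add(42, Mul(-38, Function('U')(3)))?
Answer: -110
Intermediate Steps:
Function('U')(F) = 4 (Function('U')(F) = Add(Add(4, F), Mul(-1, F)) = 4)
Add(42, Mul(-38, Function('U')(3))) = Add(42, Mul(-38, 4)) = Add(42, -152) = -110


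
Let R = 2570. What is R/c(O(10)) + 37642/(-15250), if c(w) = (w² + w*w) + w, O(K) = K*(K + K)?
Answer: -29796959/12230500 ≈ -2.4363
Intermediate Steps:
O(K) = 2*K² (O(K) = K*(2*K) = 2*K²)
c(w) = w + 2*w² (c(w) = (w² + w²) + w = 2*w² + w = w + 2*w²)
R/c(O(10)) + 37642/(-15250) = 2570/(((2*10²)*(1 + 2*(2*10²)))) + 37642/(-15250) = 2570/(((2*100)*(1 + 2*(2*100)))) + 37642*(-1/15250) = 2570/((200*(1 + 2*200))) - 18821/7625 = 2570/((200*(1 + 400))) - 18821/7625 = 2570/((200*401)) - 18821/7625 = 2570/80200 - 18821/7625 = 2570*(1/80200) - 18821/7625 = 257/8020 - 18821/7625 = -29796959/12230500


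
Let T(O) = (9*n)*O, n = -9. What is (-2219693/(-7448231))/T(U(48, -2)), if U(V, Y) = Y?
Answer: 317099/172373346 ≈ 0.0018396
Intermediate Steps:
T(O) = -81*O (T(O) = (9*(-9))*O = -81*O)
(-2219693/(-7448231))/T(U(48, -2)) = (-2219693/(-7448231))/((-81*(-2))) = -2219693*(-1/7448231)/162 = (317099/1064033)*(1/162) = 317099/172373346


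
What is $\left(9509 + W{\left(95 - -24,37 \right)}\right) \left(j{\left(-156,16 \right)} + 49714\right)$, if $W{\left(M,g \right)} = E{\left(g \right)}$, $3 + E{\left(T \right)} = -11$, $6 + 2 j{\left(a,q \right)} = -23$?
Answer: $\frac{943793505}{2} \approx 4.719 \cdot 10^{8}$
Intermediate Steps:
$j{\left(a,q \right)} = - \frac{29}{2}$ ($j{\left(a,q \right)} = -3 + \frac{1}{2} \left(-23\right) = -3 - \frac{23}{2} = - \frac{29}{2}$)
$E{\left(T \right)} = -14$ ($E{\left(T \right)} = -3 - 11 = -14$)
$W{\left(M,g \right)} = -14$
$\left(9509 + W{\left(95 - -24,37 \right)}\right) \left(j{\left(-156,16 \right)} + 49714\right) = \left(9509 - 14\right) \left(- \frac{29}{2} + 49714\right) = 9495 \cdot \frac{99399}{2} = \frac{943793505}{2}$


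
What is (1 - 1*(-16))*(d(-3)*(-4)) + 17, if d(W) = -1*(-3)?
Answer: -187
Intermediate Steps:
d(W) = 3
(1 - 1*(-16))*(d(-3)*(-4)) + 17 = (1 - 1*(-16))*(3*(-4)) + 17 = (1 + 16)*(-12) + 17 = 17*(-12) + 17 = -204 + 17 = -187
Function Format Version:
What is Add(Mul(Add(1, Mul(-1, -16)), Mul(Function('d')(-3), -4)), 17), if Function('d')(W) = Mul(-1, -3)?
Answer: -187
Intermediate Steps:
Function('d')(W) = 3
Add(Mul(Add(1, Mul(-1, -16)), Mul(Function('d')(-3), -4)), 17) = Add(Mul(Add(1, Mul(-1, -16)), Mul(3, -4)), 17) = Add(Mul(Add(1, 16), -12), 17) = Add(Mul(17, -12), 17) = Add(-204, 17) = -187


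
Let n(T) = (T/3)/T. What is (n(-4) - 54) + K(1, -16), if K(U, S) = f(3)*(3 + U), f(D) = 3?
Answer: -125/3 ≈ -41.667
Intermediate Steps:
K(U, S) = 9 + 3*U (K(U, S) = 3*(3 + U) = 9 + 3*U)
n(T) = ⅓ (n(T) = (T*(⅓))/T = (T/3)/T = ⅓)
(n(-4) - 54) + K(1, -16) = (⅓ - 54) + (9 + 3*1) = -161/3 + (9 + 3) = -161/3 + 12 = -125/3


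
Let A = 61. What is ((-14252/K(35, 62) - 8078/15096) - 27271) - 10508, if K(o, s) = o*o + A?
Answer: -183411622681/4853364 ≈ -37791.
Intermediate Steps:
K(o, s) = 61 + o² (K(o, s) = o*o + 61 = o² + 61 = 61 + o²)
((-14252/K(35, 62) - 8078/15096) - 27271) - 10508 = ((-14252/(61 + 35²) - 8078/15096) - 27271) - 10508 = ((-14252/(61 + 1225) - 8078*1/15096) - 27271) - 10508 = ((-14252/1286 - 4039/7548) - 27271) - 10508 = ((-14252*1/1286 - 4039/7548) - 27271) - 10508 = ((-7126/643 - 4039/7548) - 27271) - 10508 = (-56384125/4853364 - 27271) - 10508 = -132412473769/4853364 - 10508 = -183411622681/4853364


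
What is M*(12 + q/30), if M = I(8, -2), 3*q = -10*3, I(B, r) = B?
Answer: 280/3 ≈ 93.333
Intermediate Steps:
q = -10 (q = (-10*3)/3 = (⅓)*(-30) = -10)
M = 8
M*(12 + q/30) = 8*(12 - 10/30) = 8*(12 - 10*1/30) = 8*(12 - ⅓) = 8*(35/3) = 280/3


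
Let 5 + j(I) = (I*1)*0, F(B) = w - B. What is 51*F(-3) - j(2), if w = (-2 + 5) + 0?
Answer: 311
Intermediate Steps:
w = 3 (w = 3 + 0 = 3)
F(B) = 3 - B
j(I) = -5 (j(I) = -5 + (I*1)*0 = -5 + I*0 = -5 + 0 = -5)
51*F(-3) - j(2) = 51*(3 - 1*(-3)) - 1*(-5) = 51*(3 + 3) + 5 = 51*6 + 5 = 306 + 5 = 311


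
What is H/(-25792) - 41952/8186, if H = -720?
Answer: -33629127/6597916 ≈ -5.0969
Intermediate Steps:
H/(-25792) - 41952/8186 = -720/(-25792) - 41952/8186 = -720*(-1/25792) - 41952*1/8186 = 45/1612 - 20976/4093 = -33629127/6597916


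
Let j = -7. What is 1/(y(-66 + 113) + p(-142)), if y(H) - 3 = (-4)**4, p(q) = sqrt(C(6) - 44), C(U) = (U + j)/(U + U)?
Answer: 3108/805501 - 46*I*sqrt(3)/805501 ≈ 0.0038585 - 9.8913e-5*I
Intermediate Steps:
C(U) = (-7 + U)/(2*U) (C(U) = (U - 7)/(U + U) = (-7 + U)/((2*U)) = (-7 + U)*(1/(2*U)) = (-7 + U)/(2*U))
p(q) = 23*I*sqrt(3)/6 (p(q) = sqrt((1/2)*(-7 + 6)/6 - 44) = sqrt((1/2)*(1/6)*(-1) - 44) = sqrt(-1/12 - 44) = sqrt(-529/12) = 23*I*sqrt(3)/6)
y(H) = 259 (y(H) = 3 + (-4)**4 = 3 + 256 = 259)
1/(y(-66 + 113) + p(-142)) = 1/(259 + 23*I*sqrt(3)/6)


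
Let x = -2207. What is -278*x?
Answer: 613546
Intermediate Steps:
-278*x = -278*(-2207) = 613546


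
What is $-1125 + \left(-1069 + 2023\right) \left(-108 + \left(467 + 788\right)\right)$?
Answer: $1093113$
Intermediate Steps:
$-1125 + \left(-1069 + 2023\right) \left(-108 + \left(467 + 788\right)\right) = -1125 + 954 \left(-108 + 1255\right) = -1125 + 954 \cdot 1147 = -1125 + 1094238 = 1093113$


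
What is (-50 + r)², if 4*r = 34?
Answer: 6889/4 ≈ 1722.3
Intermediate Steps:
r = 17/2 (r = (¼)*34 = 17/2 ≈ 8.5000)
(-50 + r)² = (-50 + 17/2)² = (-83/2)² = 6889/4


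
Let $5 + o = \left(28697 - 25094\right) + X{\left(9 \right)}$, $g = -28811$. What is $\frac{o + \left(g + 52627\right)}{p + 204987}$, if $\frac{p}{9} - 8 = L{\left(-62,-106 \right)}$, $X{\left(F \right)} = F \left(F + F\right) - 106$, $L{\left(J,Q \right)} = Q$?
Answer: $\frac{5494}{40821} \approx 0.13459$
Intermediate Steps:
$X{\left(F \right)} = -106 + 2 F^{2}$ ($X{\left(F \right)} = F 2 F - 106 = 2 F^{2} - 106 = -106 + 2 F^{2}$)
$o = 3654$ ($o = -5 + \left(\left(28697 - 25094\right) - \left(106 - 2 \cdot 9^{2}\right)\right) = -5 + \left(3603 + \left(-106 + 2 \cdot 81\right)\right) = -5 + \left(3603 + \left(-106 + 162\right)\right) = -5 + \left(3603 + 56\right) = -5 + 3659 = 3654$)
$p = -882$ ($p = 72 + 9 \left(-106\right) = 72 - 954 = -882$)
$\frac{o + \left(g + 52627\right)}{p + 204987} = \frac{3654 + \left(-28811 + 52627\right)}{-882 + 204987} = \frac{3654 + 23816}{204105} = 27470 \cdot \frac{1}{204105} = \frac{5494}{40821}$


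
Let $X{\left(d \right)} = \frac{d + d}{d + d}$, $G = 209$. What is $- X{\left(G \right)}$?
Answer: $-1$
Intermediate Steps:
$X{\left(d \right)} = 1$ ($X{\left(d \right)} = \frac{2 d}{2 d} = 2 d \frac{1}{2 d} = 1$)
$- X{\left(G \right)} = \left(-1\right) 1 = -1$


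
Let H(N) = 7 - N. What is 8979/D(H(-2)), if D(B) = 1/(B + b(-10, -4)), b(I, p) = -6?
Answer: 26937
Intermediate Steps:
D(B) = 1/(-6 + B) (D(B) = 1/(B - 6) = 1/(-6 + B))
8979/D(H(-2)) = 8979/(1/(-6 + (7 - 1*(-2)))) = 8979/(1/(-6 + (7 + 2))) = 8979/(1/(-6 + 9)) = 8979/(1/3) = 8979*3 = 26937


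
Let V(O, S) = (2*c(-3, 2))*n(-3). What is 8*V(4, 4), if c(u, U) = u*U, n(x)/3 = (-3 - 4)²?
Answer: -14112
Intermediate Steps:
n(x) = 147 (n(x) = 3*(-3 - 4)² = 3*(-7)² = 3*49 = 147)
c(u, U) = U*u
V(O, S) = -1764 (V(O, S) = (2*(2*(-3)))*147 = (2*(-6))*147 = -12*147 = -1764)
8*V(4, 4) = 8*(-1764) = -14112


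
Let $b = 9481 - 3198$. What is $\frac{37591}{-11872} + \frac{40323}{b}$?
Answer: $\frac{242530403}{74591776} \approx 3.2514$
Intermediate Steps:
$b = 6283$ ($b = 9481 - 3198 = 6283$)
$\frac{37591}{-11872} + \frac{40323}{b} = \frac{37591}{-11872} + \frac{40323}{6283} = 37591 \left(- \frac{1}{11872}\right) + 40323 \cdot \frac{1}{6283} = - \frac{37591}{11872} + \frac{40323}{6283} = \frac{242530403}{74591776}$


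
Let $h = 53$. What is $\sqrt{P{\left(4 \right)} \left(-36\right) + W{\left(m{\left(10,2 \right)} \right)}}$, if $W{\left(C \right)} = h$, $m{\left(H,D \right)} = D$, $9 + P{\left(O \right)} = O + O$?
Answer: $\sqrt{89} \approx 9.434$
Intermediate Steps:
$P{\left(O \right)} = -9 + 2 O$ ($P{\left(O \right)} = -9 + \left(O + O\right) = -9 + 2 O$)
$W{\left(C \right)} = 53$
$\sqrt{P{\left(4 \right)} \left(-36\right) + W{\left(m{\left(10,2 \right)} \right)}} = \sqrt{\left(-9 + 2 \cdot 4\right) \left(-36\right) + 53} = \sqrt{\left(-9 + 8\right) \left(-36\right) + 53} = \sqrt{\left(-1\right) \left(-36\right) + 53} = \sqrt{36 + 53} = \sqrt{89}$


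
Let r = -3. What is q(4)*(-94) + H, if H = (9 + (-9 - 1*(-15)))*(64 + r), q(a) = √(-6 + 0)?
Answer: 915 - 94*I*√6 ≈ 915.0 - 230.25*I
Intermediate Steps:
q(a) = I*√6 (q(a) = √(-6) = I*√6)
H = 915 (H = (9 + (-9 - 1*(-15)))*(64 - 3) = (9 + (-9 + 15))*61 = (9 + 6)*61 = 15*61 = 915)
q(4)*(-94) + H = (I*√6)*(-94) + 915 = -94*I*√6 + 915 = 915 - 94*I*√6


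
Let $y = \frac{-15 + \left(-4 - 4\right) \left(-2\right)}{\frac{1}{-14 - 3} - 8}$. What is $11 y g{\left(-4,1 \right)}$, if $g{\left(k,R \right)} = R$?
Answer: $- \frac{187}{137} \approx -1.365$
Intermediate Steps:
$y = - \frac{17}{137}$ ($y = \frac{-15 - -16}{\frac{1}{-17} - 8} = \frac{-15 + 16}{- \frac{1}{17} - 8} = 1 \frac{1}{- \frac{137}{17}} = 1 \left(- \frac{17}{137}\right) = - \frac{17}{137} \approx -0.12409$)
$11 y g{\left(-4,1 \right)} = 11 \left(- \frac{17}{137}\right) 1 = \left(- \frac{187}{137}\right) 1 = - \frac{187}{137}$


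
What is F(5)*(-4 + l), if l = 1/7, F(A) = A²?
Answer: -675/7 ≈ -96.429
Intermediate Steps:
l = ⅐ ≈ 0.14286
F(5)*(-4 + l) = 5²*(-4 + ⅐) = 25*(-27/7) = -675/7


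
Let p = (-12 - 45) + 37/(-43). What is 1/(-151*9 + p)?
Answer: -43/60925 ≈ -0.00070579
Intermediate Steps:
p = -2488/43 (p = -57 + 37*(-1/43) = -57 - 37/43 = -2488/43 ≈ -57.860)
1/(-151*9 + p) = 1/(-151*9 - 2488/43) = 1/(-1359 - 2488/43) = 1/(-60925/43) = -43/60925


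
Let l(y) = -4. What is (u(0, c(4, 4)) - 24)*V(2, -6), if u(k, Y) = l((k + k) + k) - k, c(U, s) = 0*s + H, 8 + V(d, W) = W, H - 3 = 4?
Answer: 392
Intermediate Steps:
H = 7 (H = 3 + 4 = 7)
V(d, W) = -8 + W
c(U, s) = 7 (c(U, s) = 0*s + 7 = 0 + 7 = 7)
u(k, Y) = -4 - k
(u(0, c(4, 4)) - 24)*V(2, -6) = ((-4 - 1*0) - 24)*(-8 - 6) = ((-4 + 0) - 24)*(-14) = (-4 - 24)*(-14) = -28*(-14) = 392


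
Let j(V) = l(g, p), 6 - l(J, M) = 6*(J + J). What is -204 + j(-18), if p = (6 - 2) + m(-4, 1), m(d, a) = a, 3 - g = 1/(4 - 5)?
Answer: -246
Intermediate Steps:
g = 4 (g = 3 - 1/(4 - 5) = 3 - 1/(-1) = 3 - 1*(-1) = 3 + 1 = 4)
p = 5 (p = (6 - 2) + 1 = 4 + 1 = 5)
l(J, M) = 6 - 12*J (l(J, M) = 6 - 6*(J + J) = 6 - 6*2*J = 6 - 12*J)
j(V) = -42 (j(V) = 6 - 12*4 = 6 - 48 = -42)
-204 + j(-18) = -204 - 42 = -246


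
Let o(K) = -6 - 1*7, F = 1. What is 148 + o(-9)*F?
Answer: 135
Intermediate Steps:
o(K) = -13 (o(K) = -6 - 7 = -13)
148 + o(-9)*F = 148 - 13*1 = 148 - 13 = 135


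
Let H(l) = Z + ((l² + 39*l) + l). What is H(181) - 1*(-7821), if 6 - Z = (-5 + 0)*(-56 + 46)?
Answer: 47778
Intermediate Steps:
Z = -44 (Z = 6 - (-5 + 0)*(-56 + 46) = 6 - (-5)*(-10) = 6 - 1*50 = 6 - 50 = -44)
H(l) = -44 + l² + 40*l (H(l) = -44 + ((l² + 39*l) + l) = -44 + (l² + 40*l) = -44 + l² + 40*l)
H(181) - 1*(-7821) = (-44 + 181² + 40*181) - 1*(-7821) = (-44 + 32761 + 7240) + 7821 = 39957 + 7821 = 47778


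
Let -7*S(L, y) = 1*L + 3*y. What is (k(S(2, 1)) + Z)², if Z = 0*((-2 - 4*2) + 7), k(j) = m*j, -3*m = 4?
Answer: 400/441 ≈ 0.90703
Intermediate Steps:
m = -4/3 (m = -⅓*4 = -4/3 ≈ -1.3333)
S(L, y) = -3*y/7 - L/7 (S(L, y) = -(1*L + 3*y)/7 = -(L + 3*y)/7 = -3*y/7 - L/7)
k(j) = -4*j/3
Z = 0 (Z = 0*((-2 - 8) + 7) = 0*(-10 + 7) = 0*(-3) = 0)
(k(S(2, 1)) + Z)² = (-4*(-3/7*1 - ⅐*2)/3 + 0)² = (-4*(-3/7 - 2/7)/3 + 0)² = (-4/3*(-5/7) + 0)² = (20/21 + 0)² = (20/21)² = 400/441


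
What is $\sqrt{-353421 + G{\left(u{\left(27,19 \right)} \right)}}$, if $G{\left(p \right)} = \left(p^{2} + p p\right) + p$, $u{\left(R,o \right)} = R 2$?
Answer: $3 i \sqrt{38615} \approx 589.52 i$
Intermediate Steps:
$u{\left(R,o \right)} = 2 R$
$G{\left(p \right)} = p + 2 p^{2}$ ($G{\left(p \right)} = \left(p^{2} + p^{2}\right) + p = 2 p^{2} + p = p + 2 p^{2}$)
$\sqrt{-353421 + G{\left(u{\left(27,19 \right)} \right)}} = \sqrt{-353421 + 2 \cdot 27 \left(1 + 2 \cdot 2 \cdot 27\right)} = \sqrt{-353421 + 54 \left(1 + 2 \cdot 54\right)} = \sqrt{-353421 + 54 \left(1 + 108\right)} = \sqrt{-353421 + 54 \cdot 109} = \sqrt{-353421 + 5886} = \sqrt{-347535} = 3 i \sqrt{38615}$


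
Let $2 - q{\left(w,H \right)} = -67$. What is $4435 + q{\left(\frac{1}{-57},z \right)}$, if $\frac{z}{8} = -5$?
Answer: $4504$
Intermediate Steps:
$z = -40$ ($z = 8 \left(-5\right) = -40$)
$q{\left(w,H \right)} = 69$ ($q{\left(w,H \right)} = 2 - -67 = 2 + 67 = 69$)
$4435 + q{\left(\frac{1}{-57},z \right)} = 4435 + 69 = 4504$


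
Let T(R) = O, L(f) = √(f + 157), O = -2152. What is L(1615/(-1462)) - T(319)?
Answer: 2152 + √1153002/86 ≈ 2164.5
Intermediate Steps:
L(f) = √(157 + f)
T(R) = -2152
L(1615/(-1462)) - T(319) = √(157 + 1615/(-1462)) - 1*(-2152) = √(157 + 1615*(-1/1462)) + 2152 = √(157 - 95/86) + 2152 = √(13407/86) + 2152 = √1153002/86 + 2152 = 2152 + √1153002/86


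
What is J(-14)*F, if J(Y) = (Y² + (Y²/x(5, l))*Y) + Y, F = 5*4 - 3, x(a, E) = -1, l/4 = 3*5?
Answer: 49742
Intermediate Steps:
l = 60 (l = 4*(3*5) = 4*15 = 60)
F = 17 (F = 20 - 3 = 17)
J(Y) = Y + Y² - Y³ (J(Y) = (Y² + (Y²/(-1))*Y) + Y = (Y² + (-Y²)*Y) + Y = (Y² - Y³) + Y = Y + Y² - Y³)
J(-14)*F = -14*(1 - 14 - 1*(-14)²)*17 = -14*(1 - 14 - 1*196)*17 = -14*(1 - 14 - 196)*17 = -14*(-209)*17 = 2926*17 = 49742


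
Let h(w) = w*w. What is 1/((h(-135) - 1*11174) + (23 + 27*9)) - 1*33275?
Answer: -243473174/7317 ≈ -33275.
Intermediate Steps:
h(w) = w**2
1/((h(-135) - 1*11174) + (23 + 27*9)) - 1*33275 = 1/(((-135)**2 - 1*11174) + (23 + 27*9)) - 1*33275 = 1/((18225 - 11174) + (23 + 243)) - 33275 = 1/(7051 + 266) - 33275 = 1/7317 - 33275 = -243473174/7317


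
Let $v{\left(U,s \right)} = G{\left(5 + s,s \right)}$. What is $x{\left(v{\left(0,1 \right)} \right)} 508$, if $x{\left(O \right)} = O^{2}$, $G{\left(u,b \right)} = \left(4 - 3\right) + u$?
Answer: $24892$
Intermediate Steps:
$G{\left(u,b \right)} = 1 + u$
$v{\left(U,s \right)} = 6 + s$ ($v{\left(U,s \right)} = 1 + \left(5 + s\right) = 6 + s$)
$x{\left(v{\left(0,1 \right)} \right)} 508 = \left(6 + 1\right)^{2} \cdot 508 = 7^{2} \cdot 508 = 49 \cdot 508 = 24892$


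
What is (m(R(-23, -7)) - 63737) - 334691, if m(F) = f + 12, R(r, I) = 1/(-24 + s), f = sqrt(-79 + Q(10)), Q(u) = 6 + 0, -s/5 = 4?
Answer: -398416 + I*sqrt(73) ≈ -3.9842e+5 + 8.544*I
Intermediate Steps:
s = -20 (s = -5*4 = -20)
Q(u) = 6
f = I*sqrt(73) (f = sqrt(-79 + 6) = sqrt(-73) = I*sqrt(73) ≈ 8.544*I)
R(r, I) = -1/44 (R(r, I) = 1/(-24 - 20) = 1/(-44) = -1/44)
m(F) = 12 + I*sqrt(73) (m(F) = I*sqrt(73) + 12 = 12 + I*sqrt(73))
(m(R(-23, -7)) - 63737) - 334691 = ((12 + I*sqrt(73)) - 63737) - 334691 = (-63725 + I*sqrt(73)) - 334691 = -398416 + I*sqrt(73)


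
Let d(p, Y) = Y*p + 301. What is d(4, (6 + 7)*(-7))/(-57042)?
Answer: 7/6338 ≈ 0.0011044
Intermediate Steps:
d(p, Y) = 301 + Y*p
d(4, (6 + 7)*(-7))/(-57042) = (301 + ((6 + 7)*(-7))*4)/(-57042) = (301 + (13*(-7))*4)*(-1/57042) = (301 - 91*4)*(-1/57042) = (301 - 364)*(-1/57042) = -63*(-1/57042) = 7/6338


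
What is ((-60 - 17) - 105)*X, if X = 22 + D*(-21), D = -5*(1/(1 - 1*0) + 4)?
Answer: -99554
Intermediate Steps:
D = -25 (D = -5*(1/(1 + 0) + 4) = -5*(1/1 + 4) = -5*(1*1 + 4) = -5*(1 + 4) = -5*5 = -25)
X = 547 (X = 22 - 25*(-21) = 22 + 525 = 547)
((-60 - 17) - 105)*X = ((-60 - 17) - 105)*547 = (-77 - 105)*547 = -182*547 = -99554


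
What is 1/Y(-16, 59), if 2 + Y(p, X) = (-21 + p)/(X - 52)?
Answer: -7/51 ≈ -0.13725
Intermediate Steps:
Y(p, X) = -2 + (-21 + p)/(-52 + X) (Y(p, X) = -2 + (-21 + p)/(X - 52) = -2 + (-21 + p)/(-52 + X))
1/Y(-16, 59) = 1/((83 - 16 - 2*59)/(-52 + 59)) = 1/((83 - 16 - 118)/7) = 1/((⅐)*(-51)) = 1/(-51/7) = -7/51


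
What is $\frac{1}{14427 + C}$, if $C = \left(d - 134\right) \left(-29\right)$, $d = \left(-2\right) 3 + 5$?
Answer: $\frac{1}{18342} \approx 5.452 \cdot 10^{-5}$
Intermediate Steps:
$d = -1$ ($d = -6 + 5 = -1$)
$C = 3915$ ($C = \left(-1 - 134\right) \left(-29\right) = \left(-135\right) \left(-29\right) = 3915$)
$\frac{1}{14427 + C} = \frac{1}{14427 + 3915} = \frac{1}{18342}$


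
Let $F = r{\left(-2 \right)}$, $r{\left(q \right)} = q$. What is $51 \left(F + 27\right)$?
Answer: $1275$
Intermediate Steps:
$F = -2$
$51 \left(F + 27\right) = 51 \left(-2 + 27\right) = 51 \cdot 25 = 1275$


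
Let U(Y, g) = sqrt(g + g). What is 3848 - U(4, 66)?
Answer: 3848 - 2*sqrt(33) ≈ 3836.5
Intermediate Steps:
U(Y, g) = sqrt(2)*sqrt(g) (U(Y, g) = sqrt(2*g) = sqrt(2)*sqrt(g))
3848 - U(4, 66) = 3848 - sqrt(2)*sqrt(66) = 3848 - 2*sqrt(33)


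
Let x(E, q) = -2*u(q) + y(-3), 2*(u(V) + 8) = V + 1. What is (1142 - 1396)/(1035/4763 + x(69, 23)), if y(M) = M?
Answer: 604901/25679 ≈ 23.556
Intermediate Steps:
u(V) = -15/2 + V/2 (u(V) = -8 + (V + 1)/2 = -8 + (1 + V)/2 = -8 + (½ + V/2) = -15/2 + V/2)
x(E, q) = 12 - q (x(E, q) = -2*(-15/2 + q/2) - 3 = (15 - q) - 3 = 12 - q)
(1142 - 1396)/(1035/4763 + x(69, 23)) = (1142 - 1396)/(1035/4763 + (12 - 1*23)) = -254/(1035*(1/4763) + (12 - 23)) = -254/(1035/4763 - 11) = -254/(-51358/4763) = -254*(-4763/51358) = 604901/25679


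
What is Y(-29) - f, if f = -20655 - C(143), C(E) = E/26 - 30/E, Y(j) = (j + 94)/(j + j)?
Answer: 85673576/4147 ≈ 20659.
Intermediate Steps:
Y(j) = (94 + j)/(2*j) (Y(j) = (94 + j)/((2*j)) = (94 + j)*(1/(2*j)) = (94 + j)/(2*j))
C(E) = -30/E + E/26 (C(E) = E*(1/26) - 30/E = E/26 - 30/E = -30/E + E/26)
f = -5908843/286 (f = -20655 - (-30/143 + (1/26)*143) = -20655 - (-30*1/143 + 11/2) = -20655 - (-30/143 + 11/2) = -20655 - 1*1513/286 = -20655 - 1513/286 = -5908843/286 ≈ -20660.)
Y(-29) - f = (½)*(94 - 29)/(-29) - 1*(-5908843/286) = (½)*(-1/29)*65 + 5908843/286 = -65/58 + 5908843/286 = 85673576/4147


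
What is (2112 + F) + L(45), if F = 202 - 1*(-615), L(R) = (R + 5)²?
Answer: 5429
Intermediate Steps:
L(R) = (5 + R)²
F = 817 (F = 202 + 615 = 817)
(2112 + F) + L(45) = (2112 + 817) + (5 + 45)² = 2929 + 50² = 2929 + 2500 = 5429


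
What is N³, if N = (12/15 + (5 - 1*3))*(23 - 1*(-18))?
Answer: 189119224/125 ≈ 1.5130e+6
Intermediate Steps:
N = 574/5 (N = (12*(1/15) + (5 - 3))*(23 + 18) = (⅘ + 2)*41 = (14/5)*41 = 574/5 ≈ 114.80)
N³ = (574/5)³ = 189119224/125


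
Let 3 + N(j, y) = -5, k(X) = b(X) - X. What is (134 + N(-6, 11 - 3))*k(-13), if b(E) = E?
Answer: 0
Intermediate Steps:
k(X) = 0 (k(X) = X - X = 0)
N(j, y) = -8 (N(j, y) = -3 - 5 = -8)
(134 + N(-6, 11 - 3))*k(-13) = (134 - 8)*0 = 126*0 = 0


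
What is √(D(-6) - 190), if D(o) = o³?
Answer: I*√406 ≈ 20.149*I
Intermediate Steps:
√(D(-6) - 190) = √((-6)³ - 190) = √(-216 - 190) = √(-406) = I*√406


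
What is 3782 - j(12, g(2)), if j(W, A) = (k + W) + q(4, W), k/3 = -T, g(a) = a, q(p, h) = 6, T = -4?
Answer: 3752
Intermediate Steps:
k = 12 (k = 3*(-1*(-4)) = 3*4 = 12)
j(W, A) = 18 + W (j(W, A) = (12 + W) + 6 = 18 + W)
3782 - j(12, g(2)) = 3782 - (18 + 12) = 3782 - 1*30 = 3782 - 30 = 3752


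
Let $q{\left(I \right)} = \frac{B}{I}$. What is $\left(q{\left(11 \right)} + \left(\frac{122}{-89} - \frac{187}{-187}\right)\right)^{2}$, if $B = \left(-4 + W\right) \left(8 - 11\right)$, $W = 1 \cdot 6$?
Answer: $\frac{804609}{958441} \approx 0.8395$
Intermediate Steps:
$W = 6$
$B = -6$ ($B = \left(-4 + 6\right) \left(8 - 11\right) = 2 \left(-3\right) = -6$)
$q{\left(I \right)} = - \frac{6}{I}$
$\left(q{\left(11 \right)} + \left(\frac{122}{-89} - \frac{187}{-187}\right)\right)^{2} = \left(- \frac{6}{11} + \left(\frac{122}{-89} - \frac{187}{-187}\right)\right)^{2} = \left(\left(-6\right) \frac{1}{11} + \left(122 \left(- \frac{1}{89}\right) - -1\right)\right)^{2} = \left(- \frac{6}{11} + \left(- \frac{122}{89} + 1\right)\right)^{2} = \left(- \frac{6}{11} - \frac{33}{89}\right)^{2} = \left(- \frac{897}{979}\right)^{2} = \frac{804609}{958441}$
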